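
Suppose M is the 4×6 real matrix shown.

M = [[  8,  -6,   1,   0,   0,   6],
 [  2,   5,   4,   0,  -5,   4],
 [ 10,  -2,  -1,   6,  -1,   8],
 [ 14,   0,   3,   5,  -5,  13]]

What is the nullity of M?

2

Row reduce to echelon form.
R2 ← R2 − (1/4)·R1: [0, 13/2, 15/4, 0, -5, 5/2]
R3 ← R3 − (5/4)·R1: [0, 11/2, -9/4, 6, -1, 1/2]
R4 ← R4 − (7/4)·R1: [0, 21/2, 5/4, 5, -5, 5/2]
R3 ← R3 − (11/13)·R2: [0, 0, -141/26, 6, 42/13, -21/13]
R4 ← R4 − (21/13)·R2: [0, 0, -125/26, 5, 40/13, -20/13]
R4 ← R4 − (125/141)·R3: [0, 0, 0, -15/47, 10/47, -5/47]
4 nonzero rows, so rank(M) = 4.
M has 6 columns; by rank–nullity, nullity = 6 − 4 = 2.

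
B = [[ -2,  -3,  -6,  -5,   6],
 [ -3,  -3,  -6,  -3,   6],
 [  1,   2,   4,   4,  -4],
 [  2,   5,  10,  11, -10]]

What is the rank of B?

2

Row reduce to echelon form.
R2 ← R2 − (3/2)·R1: [0, 3/2, 3, 9/2, -3]
R3 ← R3 + (1/2)·R1: [0, 1/2, 1, 3/2, -1]
R4 ← R4 + R1: [0, 2, 4, 6, -4]
R3 ← R3 − (1/3)·R2: [0, 0, 0, 0, 0]
R4 ← R4 − (4/3)·R2: [0, 0, 0, 0, 0]
Echelon form has 2 nonzero rows, so rank(B) = 2.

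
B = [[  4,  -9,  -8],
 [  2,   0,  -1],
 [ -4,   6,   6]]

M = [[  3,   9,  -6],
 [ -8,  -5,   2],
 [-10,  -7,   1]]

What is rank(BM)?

2

First compute BM:
[[164, 137, -50],
 [ 16,  25, -13],
 [-120, -108,  42]]
Now row reduce the product.
R2 ← R2 − (4/41)·R1: [0, 477/41, -333/41]
R3 ← R3 + (30/41)·R1: [0, -318/41, 222/41]
R3 ← R3 + (2/3)·R2: [0, 0, 0]
2 nonzero rows, so rank(BM) = 2.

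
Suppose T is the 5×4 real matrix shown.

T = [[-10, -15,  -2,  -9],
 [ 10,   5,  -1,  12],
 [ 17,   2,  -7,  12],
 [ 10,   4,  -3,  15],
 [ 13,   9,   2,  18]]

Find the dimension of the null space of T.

0

Row reduce to echelon form.
R2 ← R2 + R1: [0, -10, -3, 3]
R3 ← R3 + (17/10)·R1: [0, -47/2, -52/5, -33/10]
R4 ← R4 + R1: [0, -11, -5, 6]
R5 ← R5 + (13/10)·R1: [0, -21/2, -3/5, 63/10]
R3 ← R3 − (47/20)·R2: [0, 0, -67/20, -207/20]
R4 ← R4 − (11/10)·R2: [0, 0, -17/10, 27/10]
R5 ← R5 − (21/20)·R2: [0, 0, 51/20, 63/20]
R4 ← R4 − (34/67)·R3: [0, 0, 0, 2664/335]
R5 ← R5 + (51/67)·R3: [0, 0, 0, -1584/335]
R5 ← R5 + (22/37)·R4: [0, 0, 0, 0]
4 nonzero rows, so rank(T) = 4.
T has 4 columns; by rank–nullity, nullity = 4 − 4 = 0.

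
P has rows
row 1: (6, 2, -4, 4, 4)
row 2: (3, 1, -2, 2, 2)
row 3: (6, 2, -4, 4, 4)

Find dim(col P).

1

Row reduce to echelon form.
R2 ← R2 − (1/2)·R1: [0, 0, 0, 0, 0]
R3 ← R3 − R1: [0, 0, 0, 0, 0]
Echelon form has 1 nonzero row, so rank(P) = 1.
The column space has dimension equal to the rank: 1.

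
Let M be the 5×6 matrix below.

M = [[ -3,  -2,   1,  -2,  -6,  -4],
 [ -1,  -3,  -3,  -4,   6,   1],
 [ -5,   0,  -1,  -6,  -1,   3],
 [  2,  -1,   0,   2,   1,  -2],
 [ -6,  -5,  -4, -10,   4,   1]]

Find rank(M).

3

Row reduce to echelon form.
R2 ← R2 − (1/3)·R1: [0, -7/3, -10/3, -10/3, 8, 7/3]
R3 ← R3 − (5/3)·R1: [0, 10/3, -8/3, -8/3, 9, 29/3]
R4 ← R4 + (2/3)·R1: [0, -7/3, 2/3, 2/3, -3, -14/3]
R5 ← R5 − (2)·R1: [0, -1, -6, -6, 16, 9]
R3 ← R3 + (10/7)·R2: [0, 0, -52/7, -52/7, 143/7, 13]
R4 ← R4 − R2: [0, 0, 4, 4, -11, -7]
R5 ← R5 − (3/7)·R2: [0, 0, -32/7, -32/7, 88/7, 8]
R4 ← R4 + (7/13)·R3: [0, 0, 0, 0, 0, 0]
R5 ← R5 − (8/13)·R3: [0, 0, 0, 0, 0, 0]
Echelon form has 3 nonzero rows, so rank(M) = 3.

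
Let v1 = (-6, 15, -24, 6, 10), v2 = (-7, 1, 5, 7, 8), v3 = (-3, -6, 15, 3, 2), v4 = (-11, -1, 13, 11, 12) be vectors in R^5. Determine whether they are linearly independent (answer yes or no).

no

Form the matrix with these vectors as rows and row reduce.
R2 ← R2 − (7/6)·R1: [0, -33/2, 33, 0, -11/3]
R3 ← R3 − (1/2)·R1: [0, -27/2, 27, 0, -3]
R4 ← R4 − (11/6)·R1: [0, -57/2, 57, 0, -19/3]
R3 ← R3 − (9/11)·R2: [0, 0, 0, 0, 0]
R4 ← R4 − (19/11)·R2: [0, 0, 0, 0, 0]
2 nonzero rows, so the 4 vectors span a space of dimension 2.
Since 2 < 4, the vectors are linearly dependent.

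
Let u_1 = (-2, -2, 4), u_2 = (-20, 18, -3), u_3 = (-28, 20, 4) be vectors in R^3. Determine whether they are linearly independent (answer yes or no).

yes

Form the matrix with these vectors as rows and row reduce.
R2 ← R2 − (10)·R1: [0, 38, -43]
R3 ← R3 − (14)·R1: [0, 48, -52]
R3 ← R3 − (24/19)·R2: [0, 0, 44/19]
3 nonzero rows, so the 3 vectors span a space of dimension 3.
Since 3 = 3, the vectors are linearly independent.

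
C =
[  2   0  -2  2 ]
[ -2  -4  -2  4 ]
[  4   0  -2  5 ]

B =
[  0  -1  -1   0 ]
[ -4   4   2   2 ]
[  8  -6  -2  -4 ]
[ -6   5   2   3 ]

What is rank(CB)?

First compute CB:
[[-28,  20,   6,  14],
 [-24,  18,   6,  12],
 [-46,  33,  10,  23]]
Now row reduce the product.
R2 ← R2 − (6/7)·R1: [0, 6/7, 6/7, 0]
R3 ← R3 − (23/14)·R1: [0, 1/7, 1/7, 0]
R3 ← R3 − (1/6)·R2: [0, 0, 0, 0]
2 nonzero rows, so rank(CB) = 2.

2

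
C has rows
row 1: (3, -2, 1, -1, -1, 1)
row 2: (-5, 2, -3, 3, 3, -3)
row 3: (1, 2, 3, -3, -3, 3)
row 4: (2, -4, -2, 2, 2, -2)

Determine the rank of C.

2

Row reduce to echelon form.
R2 ← R2 + (5/3)·R1: [0, -4/3, -4/3, 4/3, 4/3, -4/3]
R3 ← R3 − (1/3)·R1: [0, 8/3, 8/3, -8/3, -8/3, 8/3]
R4 ← R4 − (2/3)·R1: [0, -8/3, -8/3, 8/3, 8/3, -8/3]
R3 ← R3 + (2)·R2: [0, 0, 0, 0, 0, 0]
R4 ← R4 − (2)·R2: [0, 0, 0, 0, 0, 0]
Echelon form has 2 nonzero rows, so rank(C) = 2.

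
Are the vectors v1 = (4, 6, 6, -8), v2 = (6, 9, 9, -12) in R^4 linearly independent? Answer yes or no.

Form the matrix with these vectors as rows and row reduce.
R2 ← R2 − (3/2)·R1: [0, 0, 0, 0]
1 nonzero row, so the 2 vectors span a space of dimension 1.
Since 1 < 2, the vectors are linearly dependent.

no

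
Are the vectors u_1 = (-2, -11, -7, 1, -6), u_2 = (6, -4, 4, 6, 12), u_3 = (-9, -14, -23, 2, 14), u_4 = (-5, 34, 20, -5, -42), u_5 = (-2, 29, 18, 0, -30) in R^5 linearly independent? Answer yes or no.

yes

Form the matrix with these vectors as rows and row reduce.
R2 ← R2 + (3)·R1: [0, -37, -17, 9, -6]
R3 ← R3 − (9/2)·R1: [0, 71/2, 17/2, -5/2, 41]
R4 ← R4 − (5/2)·R1: [0, 123/2, 75/2, -15/2, -27]
R5 ← R5 − R1: [0, 40, 25, -1, -24]
R3 ← R3 + (71/74)·R2: [0, 0, -289/37, 227/37, 1304/37]
R4 ← R4 + (123/74)·R2: [0, 0, 342/37, 276/37, -1368/37]
R5 ← R5 + (40/37)·R2: [0, 0, 245/37, 323/37, -1128/37]
R4 ← R4 + (342/289)·R3: [0, 0, 0, 4254/289, 1368/289]
R5 ← R5 + (245/289)·R3: [0, 0, 0, 4026/289, -176/289]
R5 ← R5 − (671/709)·R4: [0, 0, 0, 0, -3608/709]
5 nonzero rows, so the 5 vectors span a space of dimension 5.
Since 5 = 5, the vectors are linearly independent.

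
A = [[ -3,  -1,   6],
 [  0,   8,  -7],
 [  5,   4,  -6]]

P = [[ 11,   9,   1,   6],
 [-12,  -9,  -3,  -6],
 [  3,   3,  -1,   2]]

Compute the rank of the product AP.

2

First compute AP:
[[ -3,   0,  -6,   0],
 [-117, -93, -17, -62],
 [-11,  -9,  -1,  -6]]
Now row reduce the product.
R2 ← R2 − (39)·R1: [0, -93, 217, -62]
R3 ← R3 − (11/3)·R1: [0, -9, 21, -6]
R3 ← R3 − (3/31)·R2: [0, 0, 0, 0]
2 nonzero rows, so rank(AP) = 2.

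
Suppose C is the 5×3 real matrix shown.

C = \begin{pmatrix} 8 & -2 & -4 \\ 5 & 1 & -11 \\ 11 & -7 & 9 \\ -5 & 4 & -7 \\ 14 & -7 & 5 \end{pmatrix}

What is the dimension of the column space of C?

Row reduce to echelon form.
R2 ← R2 − (5/8)·R1: [0, 9/4, -17/2]
R3 ← R3 − (11/8)·R1: [0, -17/4, 29/2]
R4 ← R4 + (5/8)·R1: [0, 11/4, -19/2]
R5 ← R5 − (7/4)·R1: [0, -7/2, 12]
R3 ← R3 + (17/9)·R2: [0, 0, -14/9]
R4 ← R4 − (11/9)·R2: [0, 0, 8/9]
R5 ← R5 + (14/9)·R2: [0, 0, -11/9]
R4 ← R4 + (4/7)·R3: [0, 0, 0]
R5 ← R5 − (11/14)·R3: [0, 0, 0]
Echelon form has 3 nonzero rows, so rank(C) = 3.
The column space has dimension equal to the rank: 3.

3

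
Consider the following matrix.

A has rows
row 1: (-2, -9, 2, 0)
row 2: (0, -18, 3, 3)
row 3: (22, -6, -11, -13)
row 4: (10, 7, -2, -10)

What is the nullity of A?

0

Row reduce to echelon form.
R3 ← R3 + (11)·R1: [0, -105, 11, -13]
R4 ← R4 + (5)·R1: [0, -38, 8, -10]
R3 ← R3 − (35/6)·R2: [0, 0, -13/2, -61/2]
R4 ← R4 − (19/9)·R2: [0, 0, 5/3, -49/3]
R4 ← R4 + (10/39)·R3: [0, 0, 0, -314/13]
4 nonzero rows, so rank(A) = 4.
A has 4 columns; by rank–nullity, nullity = 4 − 4 = 0.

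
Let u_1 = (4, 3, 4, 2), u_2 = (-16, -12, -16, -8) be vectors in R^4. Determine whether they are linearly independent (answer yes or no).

no

Form the matrix with these vectors as rows and row reduce.
R2 ← R2 + (4)·R1: [0, 0, 0, 0]
1 nonzero row, so the 2 vectors span a space of dimension 1.
Since 1 < 2, the vectors are linearly dependent.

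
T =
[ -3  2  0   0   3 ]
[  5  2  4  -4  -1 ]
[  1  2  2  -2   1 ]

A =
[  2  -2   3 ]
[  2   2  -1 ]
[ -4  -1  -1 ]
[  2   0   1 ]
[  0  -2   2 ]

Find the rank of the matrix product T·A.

2

First compute TA:
[[ -2,   4,  -5],
 [-10,  -8,   3],
 [ -6,  -2,  -1]]
Now row reduce the product.
R2 ← R2 − (5)·R1: [0, -28, 28]
R3 ← R3 − (3)·R1: [0, -14, 14]
R3 ← R3 − (1/2)·R2: [0, 0, 0]
2 nonzero rows, so rank(TA) = 2.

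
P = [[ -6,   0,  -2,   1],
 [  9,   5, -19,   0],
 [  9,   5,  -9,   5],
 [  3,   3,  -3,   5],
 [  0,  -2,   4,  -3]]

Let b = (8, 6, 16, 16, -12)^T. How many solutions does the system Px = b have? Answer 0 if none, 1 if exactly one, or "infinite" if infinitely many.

Row reduce the augmented matrix [P | b].
R2 ← R2 + (3/2)·R1: [0, 5, -22, 3/2, 18]
R3 ← R3 + (3/2)·R1: [0, 5, -12, 13/2, 28]
R4 ← R4 + (1/2)·R1: [0, 3, -4, 11/2, 20]
R3 ← R3 − R2: [0, 0, 10, 5, 10]
R4 ← R4 − (3/5)·R2: [0, 0, 46/5, 23/5, 46/5]
R5 ← R5 + (2/5)·R2: [0, 0, -24/5, -12/5, -24/5]
R4 ← R4 − (23/25)·R3: [0, 0, 0, 0, 0]
R5 ← R5 + (12/25)·R3: [0, 0, 0, 0, 0]
The echelon form has 3 nonzero rows, and every pivot lies in the first 4 columns, so rank(P) = rank([P|b]) = 3.
The system is consistent.
rank = 3 < 4 unknowns, so there are infinitely many solutions.

infinite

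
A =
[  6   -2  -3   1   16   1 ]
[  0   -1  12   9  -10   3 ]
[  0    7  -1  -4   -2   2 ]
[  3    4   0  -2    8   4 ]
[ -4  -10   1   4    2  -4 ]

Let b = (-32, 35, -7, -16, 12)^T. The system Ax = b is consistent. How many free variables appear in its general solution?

1

Row reduce the augmented matrix [A | b].
R4 ← R4 − (1/2)·R1: [0, 5, 3/2, -5/2, 0, 7/2, 0]
R5 ← R5 + (2/3)·R1: [0, -34/3, -1, 14/3, 38/3, -10/3, -28/3]
R3 ← R3 + (7)·R2: [0, 0, 83, 59, -72, 23, 238]
R4 ← R4 + (5)·R2: [0, 0, 123/2, 85/2, -50, 37/2, 175]
R5 ← R5 − (34/3)·R2: [0, 0, -137, -292/3, 126, -112/3, -406]
R4 ← R4 − (123/166)·R3: [0, 0, 0, -101/83, 278/83, 121/83, -112/83]
R5 ← R5 + (137/83)·R3: [0, 0, 0, 13/249, 594/83, 157/249, -1092/83]
R5 ← R5 + (13/303)·R4: [0, 0, 0, 0, 2212/303, 70/101, -4004/303]
The echelon form has 5 nonzero rows, and every pivot lies in the first 6 columns, so rank(A) = rank([A|b]) = 5.
The system is consistent.
Free variables = (unknowns) − (rank) = 6 − 5 = 1.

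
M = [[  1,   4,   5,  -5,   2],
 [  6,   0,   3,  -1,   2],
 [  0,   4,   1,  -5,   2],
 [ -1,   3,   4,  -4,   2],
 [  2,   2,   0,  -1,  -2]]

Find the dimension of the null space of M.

1

Row reduce to echelon form.
R2 ← R2 − (6)·R1: [0, -24, -27, 29, -10]
R4 ← R4 + R1: [0, 7, 9, -9, 4]
R5 ← R5 − (2)·R1: [0, -6, -10, 9, -6]
R3 ← R3 + (1/6)·R2: [0, 0, -7/2, -1/6, 1/3]
R4 ← R4 + (7/24)·R2: [0, 0, 9/8, -13/24, 13/12]
R5 ← R5 − (1/4)·R2: [0, 0, -13/4, 7/4, -7/2]
R4 ← R4 + (9/28)·R3: [0, 0, 0, -25/42, 25/21]
R5 ← R5 − (13/14)·R3: [0, 0, 0, 40/21, -80/21]
R5 ← R5 + (16/5)·R4: [0, 0, 0, 0, 0]
4 nonzero rows, so rank(M) = 4.
M has 5 columns; by rank–nullity, nullity = 5 − 4 = 1.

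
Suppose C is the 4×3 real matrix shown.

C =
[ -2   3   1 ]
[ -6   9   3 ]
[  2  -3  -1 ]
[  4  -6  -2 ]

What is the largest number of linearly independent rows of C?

1

Row reduce to echelon form.
R2 ← R2 − (3)·R1: [0, 0, 0]
R3 ← R3 + R1: [0, 0, 0]
R4 ← R4 + (2)·R1: [0, 0, 0]
Echelon form has 1 nonzero row, so rank(C) = 1.
The rank gives the maximum number of linearly independent rows: 1.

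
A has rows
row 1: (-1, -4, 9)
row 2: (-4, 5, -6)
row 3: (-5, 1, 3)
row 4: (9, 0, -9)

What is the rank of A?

Row reduce to echelon form.
R2 ← R2 − (4)·R1: [0, 21, -42]
R3 ← R3 − (5)·R1: [0, 21, -42]
R4 ← R4 + (9)·R1: [0, -36, 72]
R3 ← R3 − R2: [0, 0, 0]
R4 ← R4 + (12/7)·R2: [0, 0, 0]
Echelon form has 2 nonzero rows, so rank(A) = 2.

2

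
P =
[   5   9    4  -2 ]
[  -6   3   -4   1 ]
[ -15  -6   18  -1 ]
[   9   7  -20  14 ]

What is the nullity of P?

0

Row reduce to echelon form.
R2 ← R2 + (6/5)·R1: [0, 69/5, 4/5, -7/5]
R3 ← R3 + (3)·R1: [0, 21, 30, -7]
R4 ← R4 − (9/5)·R1: [0, -46/5, -136/5, 88/5]
R3 ← R3 − (35/23)·R2: [0, 0, 662/23, -112/23]
R4 ← R4 + (2/3)·R2: [0, 0, -80/3, 50/3]
R4 ← R4 + (920/993)·R3: [0, 0, 0, 12070/993]
4 nonzero rows, so rank(P) = 4.
P has 4 columns; by rank–nullity, nullity = 4 − 4 = 0.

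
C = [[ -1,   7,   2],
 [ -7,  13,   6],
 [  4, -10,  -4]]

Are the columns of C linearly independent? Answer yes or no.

no

Row reduce C to echelon form.
R2 ← R2 − (7)·R1: [0, -36, -8]
R3 ← R3 + (4)·R1: [0, 18, 4]
R3 ← R3 + (1/2)·R2: [0, 0, 0]
2 pivots among 3 columns.
Only 2 < 3 pivot columns, so the columns are linearly dependent.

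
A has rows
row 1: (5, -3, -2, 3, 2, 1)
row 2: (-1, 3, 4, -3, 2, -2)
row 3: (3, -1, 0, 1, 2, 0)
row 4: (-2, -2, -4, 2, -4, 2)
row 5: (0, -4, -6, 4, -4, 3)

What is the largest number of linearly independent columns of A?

2

Row reduce to echelon form.
R2 ← R2 + (1/5)·R1: [0, 12/5, 18/5, -12/5, 12/5, -9/5]
R3 ← R3 − (3/5)·R1: [0, 4/5, 6/5, -4/5, 4/5, -3/5]
R4 ← R4 + (2/5)·R1: [0, -16/5, -24/5, 16/5, -16/5, 12/5]
R3 ← R3 − (1/3)·R2: [0, 0, 0, 0, 0, 0]
R4 ← R4 + (4/3)·R2: [0, 0, 0, 0, 0, 0]
R5 ← R5 + (5/3)·R2: [0, 0, 0, 0, 0, 0]
Echelon form has 2 nonzero rows, so rank(A) = 2.
The rank gives the maximum number of linearly independent columns: 2.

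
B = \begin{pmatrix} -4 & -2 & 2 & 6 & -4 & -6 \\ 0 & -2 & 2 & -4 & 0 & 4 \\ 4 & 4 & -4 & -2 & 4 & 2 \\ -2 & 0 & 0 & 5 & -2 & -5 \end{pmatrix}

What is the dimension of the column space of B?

Row reduce to echelon form.
R3 ← R3 + R1: [0, 2, -2, 4, 0, -4]
R4 ← R4 − (1/2)·R1: [0, 1, -1, 2, 0, -2]
R3 ← R3 + R2: [0, 0, 0, 0, 0, 0]
R4 ← R4 + (1/2)·R2: [0, 0, 0, 0, 0, 0]
Echelon form has 2 nonzero rows, so rank(B) = 2.
The column space has dimension equal to the rank: 2.

2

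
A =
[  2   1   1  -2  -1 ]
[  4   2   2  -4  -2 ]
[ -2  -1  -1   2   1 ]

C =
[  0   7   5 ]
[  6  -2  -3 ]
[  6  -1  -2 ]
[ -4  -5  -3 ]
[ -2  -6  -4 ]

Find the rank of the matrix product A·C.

First compute AC:
[[ 22,  27,  15],
 [ 44,  54,  30],
 [-22, -27, -15]]
Now row reduce the product.
R2 ← R2 − (2)·R1: [0, 0, 0]
R3 ← R3 + R1: [0, 0, 0]
1 nonzero row, so rank(AC) = 1.

1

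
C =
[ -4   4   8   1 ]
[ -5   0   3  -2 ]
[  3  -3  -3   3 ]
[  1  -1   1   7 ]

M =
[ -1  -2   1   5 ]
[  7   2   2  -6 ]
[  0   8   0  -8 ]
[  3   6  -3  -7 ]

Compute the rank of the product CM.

4

First compute CM:
[[ 35,  86,   1, -115],
 [ -1,  22,   1, -35],
 [-15, -18, -12,  36],
 [ 13,  46, -22, -46]]
Now row reduce the product.
R2 ← R2 + (1/35)·R1: [0, 856/35, 36/35, -268/7]
R3 ← R3 + (3/7)·R1: [0, 132/7, -81/7, -93/7]
R4 ← R4 − (13/35)·R1: [0, 492/35, -783/35, -23/7]
R3 ← R3 − (165/214)·R2: [0, 0, -1323/107, 1737/107]
R4 ← R4 − (123/214)·R2: [0, 0, -2457/107, 2003/107]
R4 ← R4 − (13/7)·R3: [0, 0, 0, -80/7]
4 nonzero rows, so rank(CM) = 4.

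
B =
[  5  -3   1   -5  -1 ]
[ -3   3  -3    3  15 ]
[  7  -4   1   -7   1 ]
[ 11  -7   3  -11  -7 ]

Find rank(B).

2

Row reduce to echelon form.
R2 ← R2 + (3/5)·R1: [0, 6/5, -12/5, 0, 72/5]
R3 ← R3 − (7/5)·R1: [0, 1/5, -2/5, 0, 12/5]
R4 ← R4 − (11/5)·R1: [0, -2/5, 4/5, 0, -24/5]
R3 ← R3 − (1/6)·R2: [0, 0, 0, 0, 0]
R4 ← R4 + (1/3)·R2: [0, 0, 0, 0, 0]
Echelon form has 2 nonzero rows, so rank(B) = 2.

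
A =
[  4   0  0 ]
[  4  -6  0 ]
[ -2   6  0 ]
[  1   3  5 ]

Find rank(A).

Row reduce to echelon form.
R2 ← R2 − R1: [0, -6, 0]
R3 ← R3 + (1/2)·R1: [0, 6, 0]
R4 ← R4 − (1/4)·R1: [0, 3, 5]
R3 ← R3 + R2: [0, 0, 0]
R4 ← R4 + (1/2)·R2: [0, 0, 5]
Swap R3 ↔ R4
Echelon form has 3 nonzero rows, so rank(A) = 3.

3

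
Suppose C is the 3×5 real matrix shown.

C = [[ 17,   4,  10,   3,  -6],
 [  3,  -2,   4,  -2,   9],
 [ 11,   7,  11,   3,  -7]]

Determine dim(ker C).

Row reduce to echelon form.
R2 ← R2 − (3/17)·R1: [0, -46/17, 38/17, -43/17, 171/17]
R3 ← R3 − (11/17)·R1: [0, 75/17, 77/17, 18/17, -53/17]
R3 ← R3 + (75/46)·R2: [0, 0, 188/23, -141/46, 611/46]
3 nonzero rows, so rank(C) = 3.
C has 5 columns; by rank–nullity, nullity = 5 − 3 = 2.

2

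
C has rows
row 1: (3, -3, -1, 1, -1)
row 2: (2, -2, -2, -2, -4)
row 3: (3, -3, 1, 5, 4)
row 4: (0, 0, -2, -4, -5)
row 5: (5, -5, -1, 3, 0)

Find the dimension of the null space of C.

3

Row reduce to echelon form.
R2 ← R2 − (2/3)·R1: [0, 0, -4/3, -8/3, -10/3]
R3 ← R3 − R1: [0, 0, 2, 4, 5]
R5 ← R5 − (5/3)·R1: [0, 0, 2/3, 4/3, 5/3]
R3 ← R3 + (3/2)·R2: [0, 0, 0, 0, 0]
R4 ← R4 − (3/2)·R2: [0, 0, 0, 0, 0]
R5 ← R5 + (1/2)·R2: [0, 0, 0, 0, 0]
2 nonzero rows, so rank(C) = 2.
C has 5 columns; by rank–nullity, nullity = 5 − 2 = 3.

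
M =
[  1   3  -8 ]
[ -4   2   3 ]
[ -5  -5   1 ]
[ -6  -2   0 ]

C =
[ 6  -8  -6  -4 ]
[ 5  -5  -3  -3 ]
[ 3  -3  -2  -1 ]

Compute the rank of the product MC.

3

First compute MC:
[[ -3,   1,   1,  -5],
 [ -5,  13,  12,   7],
 [-52,  62,  43,  34],
 [-46,  58,  42,  30]]
Now row reduce the product.
R2 ← R2 − (5/3)·R1: [0, 34/3, 31/3, 46/3]
R3 ← R3 − (52/3)·R1: [0, 134/3, 77/3, 362/3]
R4 ← R4 − (46/3)·R1: [0, 128/3, 80/3, 320/3]
R3 ← R3 − (67/17)·R2: [0, 0, -256/17, 1024/17]
R4 ← R4 − (64/17)·R2: [0, 0, -208/17, 832/17]
R4 ← R4 − (13/16)·R3: [0, 0, 0, 0]
3 nonzero rows, so rank(MC) = 3.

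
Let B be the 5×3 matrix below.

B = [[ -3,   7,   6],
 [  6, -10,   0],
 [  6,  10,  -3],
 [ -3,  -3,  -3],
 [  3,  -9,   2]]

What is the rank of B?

3

Row reduce to echelon form.
R2 ← R2 + (2)·R1: [0, 4, 12]
R3 ← R3 + (2)·R1: [0, 24, 9]
R4 ← R4 − R1: [0, -10, -9]
R5 ← R5 + R1: [0, -2, 8]
R3 ← R3 − (6)·R2: [0, 0, -63]
R4 ← R4 + (5/2)·R2: [0, 0, 21]
R5 ← R5 + (1/2)·R2: [0, 0, 14]
R4 ← R4 + (1/3)·R3: [0, 0, 0]
R5 ← R5 + (2/9)·R3: [0, 0, 0]
Echelon form has 3 nonzero rows, so rank(B) = 3.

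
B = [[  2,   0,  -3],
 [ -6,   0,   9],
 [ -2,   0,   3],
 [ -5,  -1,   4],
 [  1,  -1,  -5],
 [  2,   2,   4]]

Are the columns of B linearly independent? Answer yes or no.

Row reduce B to echelon form.
R2 ← R2 + (3)·R1: [0, 0, 0]
R3 ← R3 + R1: [0, 0, 0]
R4 ← R4 + (5/2)·R1: [0, -1, -7/2]
R5 ← R5 − (1/2)·R1: [0, -1, -7/2]
R6 ← R6 − R1: [0, 2, 7]
Swap R2 ↔ R4
R5 ← R5 − R2: [0, 0, 0]
R6 ← R6 + (2)·R2: [0, 0, 0]
2 pivots among 3 columns.
Only 2 < 3 pivot columns, so the columns are linearly dependent.

no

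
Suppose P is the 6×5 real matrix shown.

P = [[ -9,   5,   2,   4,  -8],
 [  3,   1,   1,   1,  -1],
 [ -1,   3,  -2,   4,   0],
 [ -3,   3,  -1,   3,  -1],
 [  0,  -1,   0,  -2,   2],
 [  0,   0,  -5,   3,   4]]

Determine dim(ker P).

Row reduce to echelon form.
R2 ← R2 + (1/3)·R1: [0, 8/3, 5/3, 7/3, -11/3]
R3 ← R3 − (1/9)·R1: [0, 22/9, -20/9, 32/9, 8/9]
R4 ← R4 − (1/3)·R1: [0, 4/3, -5/3, 5/3, 5/3]
R3 ← R3 − (11/12)·R2: [0, 0, -15/4, 17/12, 17/4]
R4 ← R4 − (1/2)·R2: [0, 0, -5/2, 1/2, 7/2]
R5 ← R5 + (3/8)·R2: [0, 0, 5/8, -9/8, 5/8]
R4 ← R4 − (2/3)·R3: [0, 0, 0, -4/9, 2/3]
R5 ← R5 + (1/6)·R3: [0, 0, 0, -8/9, 4/3]
R6 ← R6 − (4/3)·R3: [0, 0, 0, 10/9, -5/3]
R5 ← R5 − (2)·R4: [0, 0, 0, 0, 0]
R6 ← R6 + (5/2)·R4: [0, 0, 0, 0, 0]
4 nonzero rows, so rank(P) = 4.
P has 5 columns; by rank–nullity, nullity = 5 − 4 = 1.

1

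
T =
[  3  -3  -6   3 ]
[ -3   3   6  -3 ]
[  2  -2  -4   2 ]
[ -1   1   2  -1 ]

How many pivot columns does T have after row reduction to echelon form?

Row reduce to echelon form.
R2 ← R2 + R1: [0, 0, 0, 0]
R3 ← R3 − (2/3)·R1: [0, 0, 0, 0]
R4 ← R4 + (1/3)·R1: [0, 0, 0, 0]
Echelon form has 1 nonzero row, so rank(T) = 1.
Each nonzero row contributes one pivot column: 1 pivot columns.

1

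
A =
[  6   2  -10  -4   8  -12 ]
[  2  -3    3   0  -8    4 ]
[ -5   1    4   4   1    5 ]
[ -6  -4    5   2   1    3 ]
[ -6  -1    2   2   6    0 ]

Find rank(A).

4

Row reduce to echelon form.
R2 ← R2 − (1/3)·R1: [0, -11/3, 19/3, 4/3, -32/3, 8]
R3 ← R3 + (5/6)·R1: [0, 8/3, -13/3, 2/3, 23/3, -5]
R4 ← R4 + R1: [0, -2, -5, -2, 9, -9]
R5 ← R5 + R1: [0, 1, -8, -2, 14, -12]
R3 ← R3 + (8/11)·R2: [0, 0, 3/11, 18/11, -1/11, 9/11]
R4 ← R4 − (6/11)·R2: [0, 0, -93/11, -30/11, 163/11, -147/11]
R5 ← R5 + (3/11)·R2: [0, 0, -69/11, -18/11, 122/11, -108/11]
R4 ← R4 + (31)·R3: [0, 0, 0, 48, 12, 12]
R5 ← R5 + (23)·R3: [0, 0, 0, 36, 9, 9]
R5 ← R5 − (3/4)·R4: [0, 0, 0, 0, 0, 0]
Echelon form has 4 nonzero rows, so rank(A) = 4.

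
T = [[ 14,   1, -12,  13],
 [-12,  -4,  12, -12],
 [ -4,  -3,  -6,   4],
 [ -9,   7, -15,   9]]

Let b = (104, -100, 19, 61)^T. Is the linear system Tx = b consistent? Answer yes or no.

yes

Row reduce the augmented matrix [T | b].
R2 ← R2 + (6/7)·R1: [0, -22/7, 12/7, -6/7, -76/7]
R3 ← R3 + (2/7)·R1: [0, -19/7, -66/7, 54/7, 341/7]
R4 ← R4 + (9/14)·R1: [0, 107/14, -159/7, 243/14, 895/7]
R3 ← R3 − (19/22)·R2: [0, 0, -120/11, 93/11, 639/11]
R4 ← R4 + (107/44)·R2: [0, 0, -204/11, 168/11, 1116/11]
R4 ← R4 − (17/10)·R3: [0, 0, 0, 9/10, 27/10]
The echelon form has 4 nonzero rows, and every pivot lies in the first 4 columns, so rank(T) = rank([T|b]) = 4.
The system is consistent.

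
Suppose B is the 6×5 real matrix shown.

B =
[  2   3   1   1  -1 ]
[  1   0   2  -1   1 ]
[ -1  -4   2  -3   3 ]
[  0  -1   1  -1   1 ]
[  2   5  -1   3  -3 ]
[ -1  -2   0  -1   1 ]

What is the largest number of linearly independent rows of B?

2

Row reduce to echelon form.
R2 ← R2 − (1/2)·R1: [0, -3/2, 3/2, -3/2, 3/2]
R3 ← R3 + (1/2)·R1: [0, -5/2, 5/2, -5/2, 5/2]
R5 ← R5 − R1: [0, 2, -2, 2, -2]
R6 ← R6 + (1/2)·R1: [0, -1/2, 1/2, -1/2, 1/2]
R3 ← R3 − (5/3)·R2: [0, 0, 0, 0, 0]
R4 ← R4 − (2/3)·R2: [0, 0, 0, 0, 0]
R5 ← R5 + (4/3)·R2: [0, 0, 0, 0, 0]
R6 ← R6 − (1/3)·R2: [0, 0, 0, 0, 0]
Echelon form has 2 nonzero rows, so rank(B) = 2.
The rank gives the maximum number of linearly independent rows: 2.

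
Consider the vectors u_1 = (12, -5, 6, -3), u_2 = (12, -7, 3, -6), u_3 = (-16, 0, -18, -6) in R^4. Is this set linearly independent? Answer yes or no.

Form the matrix with these vectors as rows and row reduce.
R2 ← R2 − R1: [0, -2, -3, -3]
R3 ← R3 + (4/3)·R1: [0, -20/3, -10, -10]
R3 ← R3 − (10/3)·R2: [0, 0, 0, 0]
2 nonzero rows, so the 3 vectors span a space of dimension 2.
Since 2 < 3, the vectors are linearly dependent.

no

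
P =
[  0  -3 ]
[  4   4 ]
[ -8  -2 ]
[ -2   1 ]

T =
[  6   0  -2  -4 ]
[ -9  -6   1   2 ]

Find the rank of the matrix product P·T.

2

First compute PT:
[[ 27,  18,  -3,  -6],
 [-12, -24,  -4,  -8],
 [-30,  12,  14,  28],
 [-21,  -6,   5,  10]]
Now row reduce the product.
R2 ← R2 + (4/9)·R1: [0, -16, -16/3, -32/3]
R3 ← R3 + (10/9)·R1: [0, 32, 32/3, 64/3]
R4 ← R4 + (7/9)·R1: [0, 8, 8/3, 16/3]
R3 ← R3 + (2)·R2: [0, 0, 0, 0]
R4 ← R4 + (1/2)·R2: [0, 0, 0, 0]
2 nonzero rows, so rank(PT) = 2.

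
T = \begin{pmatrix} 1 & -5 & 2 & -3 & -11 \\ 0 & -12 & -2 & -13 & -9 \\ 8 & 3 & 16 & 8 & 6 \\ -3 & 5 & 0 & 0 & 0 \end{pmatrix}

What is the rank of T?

4

Row reduce to echelon form.
R3 ← R3 − (8)·R1: [0, 43, 0, 32, 94]
R4 ← R4 + (3)·R1: [0, -10, 6, -9, -33]
R3 ← R3 + (43/12)·R2: [0, 0, -43/6, -175/12, 247/4]
R4 ← R4 − (5/6)·R2: [0, 0, 23/3, 11/6, -51/2]
R4 ← R4 + (46/43)·R3: [0, 0, 0, -592/43, 1744/43]
Echelon form has 4 nonzero rows, so rank(T) = 4.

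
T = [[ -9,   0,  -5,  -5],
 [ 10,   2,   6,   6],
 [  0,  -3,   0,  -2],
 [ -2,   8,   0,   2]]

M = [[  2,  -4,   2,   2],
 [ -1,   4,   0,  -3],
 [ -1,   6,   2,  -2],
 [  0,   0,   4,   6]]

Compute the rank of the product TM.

3

First compute TM:
[[-13,   6, -48, -38],
 [ 12,   4,  56,  38],
 [  3, -12,  -8,  -3],
 [-12,  40,   4, -16]]
Now row reduce the product.
R2 ← R2 + (12/13)·R1: [0, 124/13, 152/13, 38/13]
R3 ← R3 + (3/13)·R1: [0, -138/13, -248/13, -153/13]
R4 ← R4 − (12/13)·R1: [0, 448/13, 628/13, 248/13]
R3 ← R3 + (69/62)·R2: [0, 0, -188/31, -264/31]
R4 ← R4 − (112/31)·R2: [0, 0, 188/31, 264/31]
R4 ← R4 + R3: [0, 0, 0, 0]
3 nonzero rows, so rank(TM) = 3.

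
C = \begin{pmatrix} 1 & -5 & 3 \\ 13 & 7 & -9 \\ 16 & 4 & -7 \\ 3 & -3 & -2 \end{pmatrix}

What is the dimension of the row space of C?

Row reduce to echelon form.
R2 ← R2 − (13)·R1: [0, 72, -48]
R3 ← R3 − (16)·R1: [0, 84, -55]
R4 ← R4 − (3)·R1: [0, 12, -11]
R3 ← R3 − (7/6)·R2: [0, 0, 1]
R4 ← R4 − (1/6)·R2: [0, 0, -3]
R4 ← R4 + (3)·R3: [0, 0, 0]
Echelon form has 3 nonzero rows, so rank(C) = 3.
The row space has dimension equal to the rank: 3.

3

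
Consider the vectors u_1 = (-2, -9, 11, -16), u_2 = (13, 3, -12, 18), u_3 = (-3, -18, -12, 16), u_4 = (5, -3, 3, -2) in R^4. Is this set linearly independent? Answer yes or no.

yes

Form the matrix with these vectors as rows and row reduce.
R2 ← R2 + (13/2)·R1: [0, -111/2, 119/2, -86]
R3 ← R3 − (3/2)·R1: [0, -9/2, -57/2, 40]
R4 ← R4 + (5/2)·R1: [0, -51/2, 61/2, -42]
R3 ← R3 − (3/37)·R2: [0, 0, -1233/37, 1738/37]
R4 ← R4 − (17/37)·R2: [0, 0, 117/37, -92/37]
R4 ← R4 + (13/137)·R3: [0, 0, 0, 270/137]
4 nonzero rows, so the 4 vectors span a space of dimension 4.
Since 4 = 4, the vectors are linearly independent.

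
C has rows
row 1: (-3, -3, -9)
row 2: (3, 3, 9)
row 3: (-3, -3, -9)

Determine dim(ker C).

2

Row reduce to echelon form.
R2 ← R2 + R1: [0, 0, 0]
R3 ← R3 − R1: [0, 0, 0]
1 nonzero row, so rank(C) = 1.
C has 3 columns; by rank–nullity, nullity = 3 − 1 = 2.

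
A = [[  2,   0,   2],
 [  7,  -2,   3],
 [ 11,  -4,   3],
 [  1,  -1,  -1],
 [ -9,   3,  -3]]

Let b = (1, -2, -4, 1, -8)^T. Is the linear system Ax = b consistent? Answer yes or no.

Row reduce the augmented matrix [A | b].
R2 ← R2 − (7/2)·R1: [0, -2, -4, -11/2]
R3 ← R3 − (11/2)·R1: [0, -4, -8, -19/2]
R4 ← R4 − (1/2)·R1: [0, -1, -2, 1/2]
R5 ← R5 + (9/2)·R1: [0, 3, 6, -7/2]
R3 ← R3 − (2)·R2: [0, 0, 0, 3/2]
R4 ← R4 − (1/2)·R2: [0, 0, 0, 13/4]
R5 ← R5 + (3/2)·R2: [0, 0, 0, -47/4]
R4 ← R4 − (13/6)·R3: [0, 0, 0, 0]
R5 ← R5 + (47/6)·R3: [0, 0, 0, 0]
The echelon form has 3 nonzero rows; the last pivot sits in the augmented column, so rank(A) = 2 but rank([A|b]) = 3.
Since the ranks differ, the system is inconsistent.

no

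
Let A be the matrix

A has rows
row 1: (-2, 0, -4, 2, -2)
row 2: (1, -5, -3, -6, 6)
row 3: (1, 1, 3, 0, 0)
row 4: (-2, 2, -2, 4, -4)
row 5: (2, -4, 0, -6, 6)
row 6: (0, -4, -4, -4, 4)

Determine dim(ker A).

3

Row reduce to echelon form.
R2 ← R2 + (1/2)·R1: [0, -5, -5, -5, 5]
R3 ← R3 + (1/2)·R1: [0, 1, 1, 1, -1]
R4 ← R4 − R1: [0, 2, 2, 2, -2]
R5 ← R5 + R1: [0, -4, -4, -4, 4]
R3 ← R3 + (1/5)·R2: [0, 0, 0, 0, 0]
R4 ← R4 + (2/5)·R2: [0, 0, 0, 0, 0]
R5 ← R5 − (4/5)·R2: [0, 0, 0, 0, 0]
R6 ← R6 − (4/5)·R2: [0, 0, 0, 0, 0]
2 nonzero rows, so rank(A) = 2.
A has 5 columns; by rank–nullity, nullity = 5 − 2 = 3.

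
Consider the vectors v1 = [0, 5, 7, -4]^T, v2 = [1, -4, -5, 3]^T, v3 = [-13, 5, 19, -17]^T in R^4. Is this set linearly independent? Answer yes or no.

Form the matrix with these vectors as rows and row reduce.
Swap R1 ↔ R2
R3 ← R3 + (13)·R1: [0, -47, -46, 22]
R3 ← R3 + (47/5)·R2: [0, 0, 99/5, -78/5]
3 nonzero rows, so the 3 vectors span a space of dimension 3.
Since 3 = 3, the vectors are linearly independent.

yes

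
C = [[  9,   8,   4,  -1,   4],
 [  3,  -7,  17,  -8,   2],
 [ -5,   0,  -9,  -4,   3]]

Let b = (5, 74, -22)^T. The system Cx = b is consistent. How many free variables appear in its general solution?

2

Row reduce the augmented matrix [C | b].
R2 ← R2 − (1/3)·R1: [0, -29/3, 47/3, -23/3, 2/3, 217/3]
R3 ← R3 + (5/9)·R1: [0, 40/9, -61/9, -41/9, 47/9, -173/9]
R3 ← R3 + (40/87)·R2: [0, 0, 37/87, -703/87, 481/87, 407/29]
The echelon form has 3 nonzero rows, and every pivot lies in the first 5 columns, so rank(C) = rank([C|b]) = 3.
The system is consistent.
Free variables = (unknowns) − (rank) = 5 − 3 = 2.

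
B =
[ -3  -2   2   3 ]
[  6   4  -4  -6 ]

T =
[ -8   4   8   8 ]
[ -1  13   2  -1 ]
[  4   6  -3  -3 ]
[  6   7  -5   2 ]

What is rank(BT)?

First compute BT:
[[ 52,  -5, -49, -22],
 [-104,  10,  98,  44]]
Now row reduce the product.
R2 ← R2 + (2)·R1: [0, 0, 0, 0]
1 nonzero row, so rank(BT) = 1.

1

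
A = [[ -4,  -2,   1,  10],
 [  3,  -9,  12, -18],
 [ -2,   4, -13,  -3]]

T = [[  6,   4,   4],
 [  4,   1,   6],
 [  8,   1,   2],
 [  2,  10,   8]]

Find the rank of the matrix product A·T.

3

First compute AT:
[[ -4,  83,  54],
 [ 42, -165, -162],
 [-106, -47, -34]]
Now row reduce the product.
R2 ← R2 + (21/2)·R1: [0, 1413/2, 405]
R3 ← R3 − (53/2)·R1: [0, -4493/2, -1465]
R3 ← R3 + (4493/1413)·R2: [0, 0, -27820/157]
3 nonzero rows, so rank(AT) = 3.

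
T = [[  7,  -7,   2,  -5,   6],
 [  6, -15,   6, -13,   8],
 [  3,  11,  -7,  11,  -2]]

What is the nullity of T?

2

Row reduce to echelon form.
R2 ← R2 − (6/7)·R1: [0, -9, 30/7, -61/7, 20/7]
R3 ← R3 − (3/7)·R1: [0, 14, -55/7, 92/7, -32/7]
R3 ← R3 + (14/9)·R2: [0, 0, -25/21, -26/63, -8/63]
3 nonzero rows, so rank(T) = 3.
T has 5 columns; by rank–nullity, nullity = 5 − 3 = 2.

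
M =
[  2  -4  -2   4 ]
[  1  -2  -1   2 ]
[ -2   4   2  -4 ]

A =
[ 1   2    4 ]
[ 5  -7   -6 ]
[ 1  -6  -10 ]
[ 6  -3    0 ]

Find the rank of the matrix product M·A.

First compute MA:
[[  4,  32,  52],
 [  2,  16,  26],
 [ -4, -32, -52]]
Now row reduce the product.
R2 ← R2 − (1/2)·R1: [0, 0, 0]
R3 ← R3 + R1: [0, 0, 0]
1 nonzero row, so rank(MA) = 1.

1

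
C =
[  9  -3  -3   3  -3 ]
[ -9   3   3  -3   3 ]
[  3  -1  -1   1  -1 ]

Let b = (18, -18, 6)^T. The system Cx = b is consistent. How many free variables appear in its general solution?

Row reduce the augmented matrix [C | b].
R2 ← R2 + R1: [0, 0, 0, 0, 0, 0]
R3 ← R3 − (1/3)·R1: [0, 0, 0, 0, 0, 0]
The echelon form has 1 nonzero rows, and every pivot lies in the first 5 columns, so rank(C) = rank([C|b]) = 1.
The system is consistent.
Free variables = (unknowns) − (rank) = 5 − 1 = 4.

4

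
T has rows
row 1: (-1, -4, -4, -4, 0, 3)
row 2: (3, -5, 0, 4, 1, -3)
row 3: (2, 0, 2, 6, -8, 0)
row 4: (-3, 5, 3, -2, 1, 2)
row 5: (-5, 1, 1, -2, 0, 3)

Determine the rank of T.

Row reduce to echelon form.
R2 ← R2 + (3)·R1: [0, -17, -12, -8, 1, 6]
R3 ← R3 + (2)·R1: [0, -8, -6, -2, -8, 6]
R4 ← R4 − (3)·R1: [0, 17, 15, 10, 1, -7]
R5 ← R5 − (5)·R1: [0, 21, 21, 18, 0, -12]
R3 ← R3 − (8/17)·R2: [0, 0, -6/17, 30/17, -144/17, 54/17]
R4 ← R4 + R2: [0, 0, 3, 2, 2, -1]
R5 ← R5 + (21/17)·R2: [0, 0, 105/17, 138/17, 21/17, -78/17]
R4 ← R4 + (17/2)·R3: [0, 0, 0, 17, -70, 26]
R5 ← R5 + (35/2)·R3: [0, 0, 0, 39, -147, 51]
R5 ← R5 − (39/17)·R4: [0, 0, 0, 0, 231/17, -147/17]
Echelon form has 5 nonzero rows, so rank(T) = 5.

5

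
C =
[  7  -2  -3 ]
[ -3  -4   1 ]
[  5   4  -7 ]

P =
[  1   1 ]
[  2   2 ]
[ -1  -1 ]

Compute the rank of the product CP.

1

First compute CP:
[[  6,   6],
 [-12, -12],
 [ 20,  20]]
Now row reduce the product.
R2 ← R2 + (2)·R1: [0, 0]
R3 ← R3 − (10/3)·R1: [0, 0]
1 nonzero row, so rank(CP) = 1.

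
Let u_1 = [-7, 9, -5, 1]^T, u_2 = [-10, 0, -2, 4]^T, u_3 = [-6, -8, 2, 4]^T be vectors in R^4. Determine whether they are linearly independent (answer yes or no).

Form the matrix with these vectors as rows and row reduce.
R2 ← R2 − (10/7)·R1: [0, -90/7, 36/7, 18/7]
R3 ← R3 − (6/7)·R1: [0, -110/7, 44/7, 22/7]
R3 ← R3 − (11/9)·R2: [0, 0, 0, 0]
2 nonzero rows, so the 3 vectors span a space of dimension 2.
Since 2 < 3, the vectors are linearly dependent.

no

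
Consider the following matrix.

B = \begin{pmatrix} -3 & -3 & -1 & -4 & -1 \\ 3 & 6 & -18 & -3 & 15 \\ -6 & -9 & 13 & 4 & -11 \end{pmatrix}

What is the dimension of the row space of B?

Row reduce to echelon form.
R2 ← R2 + R1: [0, 3, -19, -7, 14]
R3 ← R3 − (2)·R1: [0, -3, 15, 12, -9]
R3 ← R3 + R2: [0, 0, -4, 5, 5]
Echelon form has 3 nonzero rows, so rank(B) = 3.
The row space has dimension equal to the rank: 3.

3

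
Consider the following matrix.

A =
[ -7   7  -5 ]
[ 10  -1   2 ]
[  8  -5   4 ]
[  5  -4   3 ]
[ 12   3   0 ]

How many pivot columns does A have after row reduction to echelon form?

2

Row reduce to echelon form.
R2 ← R2 + (10/7)·R1: [0, 9, -36/7]
R3 ← R3 + (8/7)·R1: [0, 3, -12/7]
R4 ← R4 + (5/7)·R1: [0, 1, -4/7]
R5 ← R5 + (12/7)·R1: [0, 15, -60/7]
R3 ← R3 − (1/3)·R2: [0, 0, 0]
R4 ← R4 − (1/9)·R2: [0, 0, 0]
R5 ← R5 − (5/3)·R2: [0, 0, 0]
Echelon form has 2 nonzero rows, so rank(A) = 2.
Each nonzero row contributes one pivot column: 2 pivot columns.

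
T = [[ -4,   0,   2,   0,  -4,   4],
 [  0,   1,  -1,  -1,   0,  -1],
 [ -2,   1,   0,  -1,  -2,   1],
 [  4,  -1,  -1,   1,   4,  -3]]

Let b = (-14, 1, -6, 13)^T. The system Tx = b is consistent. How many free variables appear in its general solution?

4

Row reduce the augmented matrix [T | b].
R3 ← R3 − (1/2)·R1: [0, 1, -1, -1, 0, -1, 1]
R4 ← R4 + R1: [0, -1, 1, 1, 0, 1, -1]
R3 ← R3 − R2: [0, 0, 0, 0, 0, 0, 0]
R4 ← R4 + R2: [0, 0, 0, 0, 0, 0, 0]
The echelon form has 2 nonzero rows, and every pivot lies in the first 6 columns, so rank(T) = rank([T|b]) = 2.
The system is consistent.
Free variables = (unknowns) − (rank) = 6 − 2 = 4.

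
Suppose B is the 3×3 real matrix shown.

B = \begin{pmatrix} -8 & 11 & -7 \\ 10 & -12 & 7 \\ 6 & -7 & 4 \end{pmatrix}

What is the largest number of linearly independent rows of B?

Row reduce to echelon form.
R2 ← R2 + (5/4)·R1: [0, 7/4, -7/4]
R3 ← R3 + (3/4)·R1: [0, 5/4, -5/4]
R3 ← R3 − (5/7)·R2: [0, 0, 0]
Echelon form has 2 nonzero rows, so rank(B) = 2.
The rank gives the maximum number of linearly independent rows: 2.

2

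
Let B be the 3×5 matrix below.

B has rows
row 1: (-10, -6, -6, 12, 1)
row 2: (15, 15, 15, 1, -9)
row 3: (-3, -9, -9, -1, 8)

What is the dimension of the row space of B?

3

Row reduce to echelon form.
R2 ← R2 + (3/2)·R1: [0, 6, 6, 19, -15/2]
R3 ← R3 − (3/10)·R1: [0, -36/5, -36/5, -23/5, 77/10]
R3 ← R3 + (6/5)·R2: [0, 0, 0, 91/5, -13/10]
Echelon form has 3 nonzero rows, so rank(B) = 3.
The row space has dimension equal to the rank: 3.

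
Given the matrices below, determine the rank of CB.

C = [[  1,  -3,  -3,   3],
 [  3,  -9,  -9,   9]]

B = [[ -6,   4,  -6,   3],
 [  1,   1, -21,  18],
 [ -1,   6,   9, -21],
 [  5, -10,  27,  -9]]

First compute CB:
[[  9, -47, 111, -15],
 [ 27, -141, 333, -45]]
Now row reduce the product.
R2 ← R2 − (3)·R1: [0, 0, 0, 0]
1 nonzero row, so rank(CB) = 1.

1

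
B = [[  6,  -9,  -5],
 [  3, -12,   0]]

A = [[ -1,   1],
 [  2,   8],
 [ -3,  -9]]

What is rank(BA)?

2

First compute BA:
[[ -9, -21],
 [-27, -93]]
Now row reduce the product.
R2 ← R2 − (3)·R1: [0, -30]
2 nonzero rows, so rank(BA) = 2.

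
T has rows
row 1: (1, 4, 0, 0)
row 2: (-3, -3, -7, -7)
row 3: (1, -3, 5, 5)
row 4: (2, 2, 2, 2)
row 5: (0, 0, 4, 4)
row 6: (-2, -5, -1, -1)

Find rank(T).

Row reduce to echelon form.
R2 ← R2 + (3)·R1: [0, 9, -7, -7]
R3 ← R3 − R1: [0, -7, 5, 5]
R4 ← R4 − (2)·R1: [0, -6, 2, 2]
R6 ← R6 + (2)·R1: [0, 3, -1, -1]
R3 ← R3 + (7/9)·R2: [0, 0, -4/9, -4/9]
R4 ← R4 + (2/3)·R2: [0, 0, -8/3, -8/3]
R6 ← R6 − (1/3)·R2: [0, 0, 4/3, 4/3]
R4 ← R4 − (6)·R3: [0, 0, 0, 0]
R5 ← R5 + (9)·R3: [0, 0, 0, 0]
R6 ← R6 + (3)·R3: [0, 0, 0, 0]
Echelon form has 3 nonzero rows, so rank(T) = 3.

3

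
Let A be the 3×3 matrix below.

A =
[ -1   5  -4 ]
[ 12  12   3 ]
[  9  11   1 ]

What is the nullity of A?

Row reduce to echelon form.
R2 ← R2 + (12)·R1: [0, 72, -45]
R3 ← R3 + (9)·R1: [0, 56, -35]
R3 ← R3 − (7/9)·R2: [0, 0, 0]
2 nonzero rows, so rank(A) = 2.
A has 3 columns; by rank–nullity, nullity = 3 − 2 = 1.

1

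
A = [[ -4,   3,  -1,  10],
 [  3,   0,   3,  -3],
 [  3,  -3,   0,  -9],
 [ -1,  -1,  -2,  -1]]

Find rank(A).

2

Row reduce to echelon form.
R2 ← R2 + (3/4)·R1: [0, 9/4, 9/4, 9/2]
R3 ← R3 + (3/4)·R1: [0, -3/4, -3/4, -3/2]
R4 ← R4 − (1/4)·R1: [0, -7/4, -7/4, -7/2]
R3 ← R3 + (1/3)·R2: [0, 0, 0, 0]
R4 ← R4 + (7/9)·R2: [0, 0, 0, 0]
Echelon form has 2 nonzero rows, so rank(A) = 2.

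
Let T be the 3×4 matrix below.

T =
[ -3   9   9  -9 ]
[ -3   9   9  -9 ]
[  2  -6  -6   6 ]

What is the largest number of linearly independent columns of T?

1

Row reduce to echelon form.
R2 ← R2 − R1: [0, 0, 0, 0]
R3 ← R3 + (2/3)·R1: [0, 0, 0, 0]
Echelon form has 1 nonzero row, so rank(T) = 1.
The rank gives the maximum number of linearly independent columns: 1.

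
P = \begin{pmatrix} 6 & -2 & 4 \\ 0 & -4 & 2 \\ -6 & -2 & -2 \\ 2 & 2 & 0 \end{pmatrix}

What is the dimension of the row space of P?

Row reduce to echelon form.
R3 ← R3 + R1: [0, -4, 2]
R4 ← R4 − (1/3)·R1: [0, 8/3, -4/3]
R3 ← R3 − R2: [0, 0, 0]
R4 ← R4 + (2/3)·R2: [0, 0, 0]
Echelon form has 2 nonzero rows, so rank(P) = 2.
The row space has dimension equal to the rank: 2.

2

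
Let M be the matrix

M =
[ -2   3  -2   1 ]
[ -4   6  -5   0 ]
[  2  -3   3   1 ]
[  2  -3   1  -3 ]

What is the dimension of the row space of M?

Row reduce to echelon form.
R2 ← R2 − (2)·R1: [0, 0, -1, -2]
R3 ← R3 + R1: [0, 0, 1, 2]
R4 ← R4 + R1: [0, 0, -1, -2]
R3 ← R3 + R2: [0, 0, 0, 0]
R4 ← R4 − R2: [0, 0, 0, 0]
Echelon form has 2 nonzero rows, so rank(M) = 2.
The row space has dimension equal to the rank: 2.

2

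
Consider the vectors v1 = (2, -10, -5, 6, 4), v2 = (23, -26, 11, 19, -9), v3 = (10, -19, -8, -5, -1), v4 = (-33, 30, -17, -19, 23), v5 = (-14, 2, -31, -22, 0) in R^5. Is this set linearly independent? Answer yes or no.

no

Form the matrix with these vectors as rows and row reduce.
R2 ← R2 − (23/2)·R1: [0, 89, 137/2, -50, -55]
R3 ← R3 − (5)·R1: [0, 31, 17, -35, -21]
R4 ← R4 + (33/2)·R1: [0, -135, -199/2, 80, 89]
R5 ← R5 + (7)·R1: [0, -68, -66, 20, 28]
R3 ← R3 − (31/89)·R2: [0, 0, -1221/178, -1565/89, -164/89]
R4 ← R4 + (135/89)·R2: [0, 0, 392/89, 370/89, 496/89]
R5 ← R5 + (68/89)·R2: [0, 0, -1216/89, -1620/89, -1248/89]
R4 ← R4 + (784/1221)·R3: [0, 0, 0, -8710/1221, 5360/1221]
R5 ← R5 − (2432/1221)·R3: [0, 0, 0, 20540/1221, -12640/1221]
R5 ← R5 + (158/67)·R4: [0, 0, 0, 0, 0]
4 nonzero rows, so the 5 vectors span a space of dimension 4.
Since 4 < 5, the vectors are linearly dependent.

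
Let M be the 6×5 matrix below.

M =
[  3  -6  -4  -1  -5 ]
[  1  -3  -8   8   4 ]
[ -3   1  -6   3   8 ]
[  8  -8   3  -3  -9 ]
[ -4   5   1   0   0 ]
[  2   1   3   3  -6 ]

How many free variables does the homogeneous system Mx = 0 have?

Row reduce to echelon form.
R2 ← R2 − (1/3)·R1: [0, -1, -20/3, 25/3, 17/3]
R3 ← R3 + R1: [0, -5, -10, 2, 3]
R4 ← R4 − (8/3)·R1: [0, 8, 41/3, -1/3, 13/3]
R5 ← R5 + (4/3)·R1: [0, -3, -13/3, -4/3, -20/3]
R6 ← R6 − (2/3)·R1: [0, 5, 17/3, 11/3, -8/3]
R3 ← R3 − (5)·R2: [0, 0, 70/3, -119/3, -76/3]
R4 ← R4 + (8)·R2: [0, 0, -119/3, 199/3, 149/3]
R5 ← R5 − (3)·R2: [0, 0, 47/3, -79/3, -71/3]
R6 ← R6 + (5)·R2: [0, 0, -83/3, 136/3, 77/3]
R4 ← R4 + (17/10)·R3: [0, 0, 0, -11/10, 33/5]
R5 ← R5 − (47/70)·R3: [0, 0, 0, 3/10, -233/35]
R6 ← R6 + (83/70)·R3: [0, 0, 0, -17/10, -153/35]
R5 ← R5 + (3/11)·R4: [0, 0, 0, 0, -34/7]
R6 ← R6 − (17/11)·R4: [0, 0, 0, 0, -102/7]
R6 ← R6 − (3)·R5: [0, 0, 0, 0, 0]
5 nonzero rows, so rank(M) = 5.
M has 5 columns; by rank–nullity, nullity = 5 − 5 = 0.

0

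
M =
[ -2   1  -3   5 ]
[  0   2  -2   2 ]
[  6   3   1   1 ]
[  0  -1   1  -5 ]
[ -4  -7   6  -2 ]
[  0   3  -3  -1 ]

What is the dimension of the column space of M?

Row reduce to echelon form.
R3 ← R3 + (3)·R1: [0, 6, -8, 16]
R5 ← R5 − (2)·R1: [0, -9, 12, -12]
R3 ← R3 − (3)·R2: [0, 0, -2, 10]
R4 ← R4 + (1/2)·R2: [0, 0, 0, -4]
R5 ← R5 + (9/2)·R2: [0, 0, 3, -3]
R6 ← R6 − (3/2)·R2: [0, 0, 0, -4]
R5 ← R5 + (3/2)·R3: [0, 0, 0, 12]
R5 ← R5 + (3)·R4: [0, 0, 0, 0]
R6 ← R6 − R4: [0, 0, 0, 0]
Echelon form has 4 nonzero rows, so rank(M) = 4.
The column space has dimension equal to the rank: 4.

4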